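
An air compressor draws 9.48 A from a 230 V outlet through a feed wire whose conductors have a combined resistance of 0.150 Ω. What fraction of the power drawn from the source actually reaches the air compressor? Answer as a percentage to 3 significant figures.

99.4 %

The feed wire carries the full 9.48 A.
P_line = I² R_line = (9.480)² × 0.150 = 13.48 W
P_source = V I = 230 × 9.480 = 2180 W; P_load = 2167 W
η = P_load / P_source = 2167 / 2180 = 0.9938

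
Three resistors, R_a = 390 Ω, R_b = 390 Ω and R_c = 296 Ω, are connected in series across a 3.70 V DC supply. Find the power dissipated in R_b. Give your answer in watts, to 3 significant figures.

0.00461 W

In a series string the same current flows through every resistor — find that current, then P = I²R for the one we want.
R_total = 390 + 390 + 296 = 1076 Ω
I = V / R_total = 3.70 / 1076 = 0.003439 A
P_R_b = I² × R_b = (0.003439)² × 390 = 0.004612 W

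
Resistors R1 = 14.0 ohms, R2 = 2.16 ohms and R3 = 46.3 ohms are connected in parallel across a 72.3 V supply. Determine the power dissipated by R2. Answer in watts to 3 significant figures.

2420 W

Each parallel branch sees the full supply voltage, so P = V²/R applies directly to the target branch.
P_R2 = V² / R2 = (72.3)² / 2.16 Ω = 2420 W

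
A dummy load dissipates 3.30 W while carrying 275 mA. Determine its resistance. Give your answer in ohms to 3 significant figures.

Rearranging the power relation for the two known quantities gives R = P / I².
R = 3.30 / (0.2750)² = 43.64 Ω

43.6 Ω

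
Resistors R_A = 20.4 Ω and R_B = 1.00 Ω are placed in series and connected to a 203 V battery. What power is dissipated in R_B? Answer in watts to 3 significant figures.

Since the resistors are in series they all carry the loop current I = V/R_total; the power in any one is I²R.
R_total = 20.4 + 1.00 = 21.40 Ω
I = V / R_total = 203 / 21.40 = 9.486 A
P_R_B = I² × R_B = (9.486)² × 1.00 = 89.98 W

90.0 W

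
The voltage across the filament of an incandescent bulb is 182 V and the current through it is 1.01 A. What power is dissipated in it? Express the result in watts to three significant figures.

Both the voltage across and the current through the element are known, so P = V I applies directly.
P = 182 V × 1.010 A = 183.8 W

184 W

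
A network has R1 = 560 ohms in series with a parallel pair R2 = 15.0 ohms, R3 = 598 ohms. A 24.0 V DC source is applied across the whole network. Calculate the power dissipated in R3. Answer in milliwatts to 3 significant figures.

Replace R2 and R3 with their parallel equivalent so the circuit becomes R1 in series with R_p.
R_p = (15.0×598)/(15.0+598) = 14.63 Ω
R_total = 560 + 14.63 = 574.6 Ω
I = V / R_total = 24.0 / 574.6 = 0.04177 A
Voltage across the parallel pair: V_p = I × R_p = 0.04177 × 14.63 = 0.6112 V
R3 sees V_p directly, so P = V_p² / R3.
P_R3 = (0.6112)² / 598 = 0.0006246 W

0.625 mW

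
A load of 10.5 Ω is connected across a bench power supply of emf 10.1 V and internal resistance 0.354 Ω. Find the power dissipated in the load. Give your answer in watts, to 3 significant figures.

Find the circuit current first, then P = I²R for the load (series elements share I).
I = ε / (r + R) = 10.1 / (0.354 + 10.5) = 0.9305 A
P_load = I² R = (0.9305)² × 10.5 = 9.092 W

9.09 W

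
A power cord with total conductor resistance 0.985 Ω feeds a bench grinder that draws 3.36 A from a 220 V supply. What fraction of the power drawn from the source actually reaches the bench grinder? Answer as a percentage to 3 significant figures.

The power cord carries the full 3.36 A.
P_line = I² R_line = (3.360)² × 0.985 = 11.12 W
P_source = V I = 220 × 3.360 = 739.2 W; P_load = 728.1 W
η = P_load / P_source = 728.1 / 739.2 = 0.9850

98.5 %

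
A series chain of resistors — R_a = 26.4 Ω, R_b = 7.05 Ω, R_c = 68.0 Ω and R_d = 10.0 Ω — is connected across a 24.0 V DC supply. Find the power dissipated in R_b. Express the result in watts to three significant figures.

0.327 W

Series elements share the same current, so find I first, then use P = I²R.
R_total = 26.4 + 7.05 + 68.0 + 10.0 = 111.5 Ω
I = V / R_total = 24.0 / 111.5 = 0.2153 A
P_R_b = I² × R_b = (0.2153)² × 7.05 = 0.3269 W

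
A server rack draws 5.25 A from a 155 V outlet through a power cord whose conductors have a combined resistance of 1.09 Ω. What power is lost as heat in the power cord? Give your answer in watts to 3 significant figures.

30.0 W

The power cord and load are in series, so the same current flows in both; the loss is I²R_line.
The power cord carries the full 5.25 A.
P_line = I² R_line = (5.250)² × 1.09 = 30.04 W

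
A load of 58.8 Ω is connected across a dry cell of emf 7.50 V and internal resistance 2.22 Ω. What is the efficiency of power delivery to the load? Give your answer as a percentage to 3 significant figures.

96.4 %

The source delivers εI, of which I²R reaches the load and I²r is lost; since I is common, η = R/(R+r).
η = R / (R + r) = 58.8 / (58.8 + 2.22) = 0.9636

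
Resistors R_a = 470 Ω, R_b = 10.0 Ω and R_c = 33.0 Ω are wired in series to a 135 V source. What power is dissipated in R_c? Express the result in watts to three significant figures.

2.29 W

Series elements share the same current, so find I first, then use P = I²R.
R_total = 470 + 10.0 + 33.0 = 513.0 Ω
I = V / R_total = 135 / 513.0 = 0.2632 A
P_R_c = I² × R_c = (0.2632)² × 33.0 = 2.285 W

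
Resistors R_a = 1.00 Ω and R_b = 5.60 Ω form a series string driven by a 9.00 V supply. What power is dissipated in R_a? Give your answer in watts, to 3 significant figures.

Every series element carries the same I. Get I from the total resistance, then P = I² × R_a.
R_total = 1.00 + 5.60 = 6.600 Ω
I = V / R_total = 9.00 / 6.600 = 1.364 A
P_R_a = I² × R_a = (1.364)² × 1.00 = 1.860 W

1.86 W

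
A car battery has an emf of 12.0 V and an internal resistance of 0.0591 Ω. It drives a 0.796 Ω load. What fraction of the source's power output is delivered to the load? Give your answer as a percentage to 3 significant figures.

η = P_load/(P_load+P_int) = I²R/(I²R+I²r) = R/(R+r) — the I² cancels for series elements.
η = R / (R + r) = 0.796 / (0.796 + 0.0591) = 0.9309

93.1 %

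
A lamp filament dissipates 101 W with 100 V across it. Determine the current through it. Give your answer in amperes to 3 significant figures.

1.01 A

From P = V I = I²R = V²/R, with the two given quantities we get I = P / V.
I = 101 / 100 = 1.010 A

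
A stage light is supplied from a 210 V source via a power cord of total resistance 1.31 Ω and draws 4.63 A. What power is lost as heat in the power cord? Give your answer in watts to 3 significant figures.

Only the current and the line resistance are needed for the I²R loss.
The power cord carries the full 4.63 A.
P_line = I² R_line = (4.630)² × 1.31 = 28.08 W

28.1 W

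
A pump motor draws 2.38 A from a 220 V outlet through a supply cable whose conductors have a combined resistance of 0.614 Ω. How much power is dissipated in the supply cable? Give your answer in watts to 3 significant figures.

3.48 W

Only the current and the line resistance are needed for the I²R loss.
The supply cable carries the full 2.38 A.
P_line = I² R_line = (2.380)² × 0.614 = 3.478 W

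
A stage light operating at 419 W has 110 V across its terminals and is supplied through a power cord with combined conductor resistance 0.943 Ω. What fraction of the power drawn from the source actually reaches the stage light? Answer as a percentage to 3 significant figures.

96.8 %

I = P / V = 419 / 110 = 3.809 A through the power cord.
P_line = I² R_line = (3.809)² × 0.943 = 13.68 W
P_source = P_load + P_line = 419.0 + 13.68 = 432.7 W
η = P_load / P_source = 419.0 / 432.7 = 0.9684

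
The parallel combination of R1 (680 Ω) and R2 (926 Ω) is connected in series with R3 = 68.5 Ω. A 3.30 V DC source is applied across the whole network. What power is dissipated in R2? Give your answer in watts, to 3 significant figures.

0.00852 W

Reduce the parallel combination to a single R_p; the circuit then becomes R_p in series with the remaining resistor.
R_p = (680×926)/(680+926) = 392.1 Ω
R_total = R_p + 68.5 = 392.1 + 68.5 = 460.6 Ω
I = V / R_total = 3.30 / 460.6 = 0.007165 A
Voltage across the parallel pair: V_p = I × R_p = 0.007165 × 392.1 = 2.809 V
Use P = V²/R for R2 with V = V_p.
P_R2 = (2.809)² / 926 = 0.008522 W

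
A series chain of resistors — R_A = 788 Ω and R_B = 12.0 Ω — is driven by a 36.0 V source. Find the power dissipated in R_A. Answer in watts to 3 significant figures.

In a series string the same current flows through every resistor — find that current, then P = I²R for the one we want.
R_total = 788 + 12.0 = 800.0 Ω
I = V / R_total = 36.0 / 800.0 = 0.04500 A
P_R_A = I² × R_A = (0.04500)² × 788 = 1.596 W

1.60 W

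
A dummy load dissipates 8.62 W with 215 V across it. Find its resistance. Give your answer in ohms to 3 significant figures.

5360 Ω

From P = V I = I²R = V²/R, with the two given quantities we get R = V² / P.
R = (215)² / 8.62 = 5363 Ω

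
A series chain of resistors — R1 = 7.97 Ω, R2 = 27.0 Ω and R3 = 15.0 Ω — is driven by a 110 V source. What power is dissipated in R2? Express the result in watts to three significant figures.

131 W

The current is common to all series resistors; compute it, then apply P = I²R for the target.
R_total = 7.97 + 27.0 + 15.0 = 49.97 Ω
I = V / R_total = 110 / 49.97 = 2.201 A
P_R2 = I² × R2 = (2.201)² × 27.0 = 130.8 W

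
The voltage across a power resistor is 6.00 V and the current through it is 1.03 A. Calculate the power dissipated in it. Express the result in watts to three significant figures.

Since both terminal voltage and current are stated, P = V I gives the power in one step.
P = 6.00 V × 1.030 A = 6.180 W

6.18 W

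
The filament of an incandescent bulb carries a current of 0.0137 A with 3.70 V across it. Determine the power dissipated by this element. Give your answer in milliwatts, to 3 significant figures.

50.7 mW

Both the voltage across and the current through the element are known, so P = V I applies directly.
P = 3.70 V × 0.01370 A = 0.05069 W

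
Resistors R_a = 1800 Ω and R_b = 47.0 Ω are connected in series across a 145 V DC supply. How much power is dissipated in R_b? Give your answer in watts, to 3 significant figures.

0.290 W

Every series element carries the same I. Get I from the total resistance, then P = I² × R_b.
R_total = 1800 + 47.0 = 1847 Ω
I = V / R_total = 145 / 1847 = 0.07851 A
P_R_b = I² × R_b = (0.07851)² × 47.0 = 0.2897 W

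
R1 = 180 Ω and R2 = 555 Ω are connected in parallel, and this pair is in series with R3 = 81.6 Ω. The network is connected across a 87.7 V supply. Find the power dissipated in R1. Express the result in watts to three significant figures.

Reduce the parallel combination to a single R_p; the circuit then becomes R_p in series with the remaining resistor.
R_p = (180×555)/(180+555) = 135.9 Ω
R_total = R_p + 81.6 = 135.9 + 81.6 = 217.5 Ω
I = V / R_total = 87.7 / 217.5 = 0.4032 A
Voltage across the parallel pair: V_p = I × R_p = 0.4032 × 135.9 = 54.80 V
Use P = V²/R for R1 with V = V_p.
P_R1 = (54.80)² / 180 = 16.68 W

16.7 W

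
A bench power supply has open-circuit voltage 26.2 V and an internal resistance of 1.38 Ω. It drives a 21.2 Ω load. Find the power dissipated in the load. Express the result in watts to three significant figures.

Load and internal resistance form a series loop — compute the loop current, then the load power via I²R.
I = ε / (r + R) = 26.2 / (1.38 + 21.2) = 1.160 A
P_load = I² R = (1.160)² × 21.2 = 28.54 W

28.5 W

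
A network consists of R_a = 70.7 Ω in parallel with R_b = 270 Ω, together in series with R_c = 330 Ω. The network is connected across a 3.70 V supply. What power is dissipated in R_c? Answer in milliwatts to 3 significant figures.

Collapse the R_a‖R_b pair into one equivalent R_p; then R_p and R_c form a series string.
R_p = (70.7×270)/(70.7+270) = 56.03 Ω
R_total = R_p + 330 = 56.03 + 330 = 386.0 Ω
I = V / R_total = 3.70 / 386.0 = 0.009585 A
R_c is the series element, so its power is I²R.
P_R_c = (0.009585)² × 330 = 0.03032 W

30.3 mW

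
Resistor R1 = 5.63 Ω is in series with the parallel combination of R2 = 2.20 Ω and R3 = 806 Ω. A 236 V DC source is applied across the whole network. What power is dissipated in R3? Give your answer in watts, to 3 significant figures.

5.43 W

Replace R2 and R3 with their parallel equivalent so the circuit becomes R1 in series with R_p.
R_p = (2.20×806)/(2.20+806) = 2.194 Ω
R_total = 5.63 + 2.194 = 7.824 Ω
I = V / R_total = 236 / 7.824 = 30.16 A
Voltage across the parallel pair: V_p = I × R_p = 30.16 × 2.194 = 66.18 V
R3 sees V_p directly, so P = V_p² / R3.
P_R3 = (66.18)² / 806 = 5.434 W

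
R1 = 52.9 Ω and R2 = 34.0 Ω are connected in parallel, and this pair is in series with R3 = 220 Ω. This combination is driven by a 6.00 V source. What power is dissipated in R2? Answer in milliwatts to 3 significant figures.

7.83 mW

Combine R1 and R2 into their parallel equivalent first, reducing the network to two series resistors.
R_p = (52.9×34.0)/(52.9+34.0) = 20.70 Ω
R_total = R_p + 220 = 20.70 + 220 = 240.7 Ω
I = V / R_total = 6.00 / 240.7 = 0.02493 A
Voltage across the parallel pair: V_p = I × R_p = 0.02493 × 20.70 = 0.5159 V
R2 has V_p across it, so P = V_p²/R2.
P_R2 = (0.5159)² / 34.0 = 0.007829 W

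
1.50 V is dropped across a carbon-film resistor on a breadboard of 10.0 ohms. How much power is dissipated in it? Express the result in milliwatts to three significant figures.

225 mW

V and R are stated; P = V²/R avoids computing the current.
P = (1.50 V)² / 10.0 Ω = 0.2250 W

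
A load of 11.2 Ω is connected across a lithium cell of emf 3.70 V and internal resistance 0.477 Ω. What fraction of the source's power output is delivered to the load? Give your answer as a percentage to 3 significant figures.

95.9 %

η = P_load/(P_load+P_int) = I²R/(I²R+I²r) = R/(R+r) — the I² cancels for series elements.
η = R / (R + r) = 11.2 / (11.2 + 0.477) = 0.9592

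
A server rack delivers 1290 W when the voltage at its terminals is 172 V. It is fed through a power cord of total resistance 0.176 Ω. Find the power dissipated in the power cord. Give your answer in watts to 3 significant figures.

9.90 W

Only the current and the line resistance are needed for the I²R loss.
I = P / V = 1290 / 172 = 7.500 A through the power cord.
P_line = I² R_line = (7.500)² × 0.176 = 9.900 W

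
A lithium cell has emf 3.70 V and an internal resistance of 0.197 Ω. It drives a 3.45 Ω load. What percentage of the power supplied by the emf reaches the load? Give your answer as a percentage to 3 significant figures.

94.6 %

η = P_load/(P_load+P_int) = I²R/(I²R+I²r) = R/(R+r) — the I² cancels for series elements.
η = R / (R + r) = 3.45 / (3.45 + 0.197) = 0.9460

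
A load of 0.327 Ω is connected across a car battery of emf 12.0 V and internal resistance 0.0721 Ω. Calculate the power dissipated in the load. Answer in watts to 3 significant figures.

The internal resistance and the load are in series, so the same I flows through both; get I from ε/(r+R), then I²R for the load.
I = ε / (r + R) = 12.0 / (0.0721 + 0.327) = 30.07 A
P_load = I² R = (30.07)² × 0.327 = 295.6 W

296 W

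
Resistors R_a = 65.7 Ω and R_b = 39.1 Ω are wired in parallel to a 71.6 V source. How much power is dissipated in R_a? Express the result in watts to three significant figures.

78.0 W

R_a sits directly across the source, so P = V²/R with V = 71.6 V.
P_R_a = V² / R_a = (71.6)² / 65.7 Ω = 78.03 W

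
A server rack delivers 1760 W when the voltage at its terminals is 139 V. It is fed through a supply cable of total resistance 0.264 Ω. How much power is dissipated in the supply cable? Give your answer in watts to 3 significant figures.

The supply cable is a series resistance carrying the load current; its dissipation is I²R_line.
I = P / V = 1760 / 139 = 12.66 A through the supply cable.
P_line = I² R_line = (12.66)² × 0.264 = 42.33 W

42.3 W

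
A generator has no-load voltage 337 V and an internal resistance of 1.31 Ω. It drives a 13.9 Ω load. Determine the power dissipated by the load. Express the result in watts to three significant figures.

6820 W

With r and R in series, I = ε/(r+R); the load dissipates I²R.
I = ε / (r + R) = 337 / (1.31 + 13.9) = 22.16 A
P_load = I² R = (22.16)² × 13.9 = 6824 W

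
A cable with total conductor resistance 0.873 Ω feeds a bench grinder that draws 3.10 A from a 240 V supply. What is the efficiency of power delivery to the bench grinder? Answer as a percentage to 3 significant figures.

The cable carries the full 3.10 A.
P_line = I² R_line = (3.100)² × 0.873 = 8.390 W
P_source = V I = 240 × 3.100 = 744.0 W; P_load = 735.6 W
η = P_load / P_source = 735.6 / 744.0 = 0.9887

98.9 %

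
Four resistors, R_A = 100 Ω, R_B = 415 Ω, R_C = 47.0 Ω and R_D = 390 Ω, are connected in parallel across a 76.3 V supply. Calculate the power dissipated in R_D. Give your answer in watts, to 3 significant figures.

14.9 W

The supply voltage appears across each parallel branch — just use P = V²/R_D.
P_R_D = V² / R_D = (76.3)² / 390 Ω = 14.93 W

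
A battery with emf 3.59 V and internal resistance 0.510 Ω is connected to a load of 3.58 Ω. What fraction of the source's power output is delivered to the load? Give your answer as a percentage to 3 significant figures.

Both r and R carry the same current, so the power split is just the resistance split: η = R/(R+r).
η = R / (R + r) = 3.58 / (3.58 + 0.510) = 0.8753

87.5 %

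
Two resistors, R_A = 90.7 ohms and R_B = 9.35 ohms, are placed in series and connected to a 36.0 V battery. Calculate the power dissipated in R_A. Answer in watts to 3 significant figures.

Every series element carries the same I. Get I from the total resistance, then P = I² × R_A.
R_total = 90.7 + 9.35 = 100.0 Ω
I = V / R_total = 36.0 / 100.0 = 0.3598 A
P_R_A = I² × R_A = (0.3598)² × 90.7 = 11.74 W

11.7 W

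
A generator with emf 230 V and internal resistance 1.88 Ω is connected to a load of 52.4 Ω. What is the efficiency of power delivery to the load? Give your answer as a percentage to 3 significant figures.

Both r and R carry the same current, so the power split is just the resistance split: η = R/(R+r).
η = R / (R + r) = 52.4 / (52.4 + 1.88) = 0.9654

96.5 %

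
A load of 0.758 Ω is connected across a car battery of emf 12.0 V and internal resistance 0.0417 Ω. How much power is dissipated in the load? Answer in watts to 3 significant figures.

171 W

Find the circuit current first, then P = I²R for the load (series elements share I).
I = ε / (r + R) = 12.0 / (0.0417 + 0.758) = 15.01 A
P_load = I² R = (15.01)² × 0.758 = 170.7 W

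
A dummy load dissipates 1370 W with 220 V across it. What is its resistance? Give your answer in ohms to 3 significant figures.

The two known quantities fix the third via R = V² / P.
R = (220)² / 1370 = 35.33 Ω

35.3 Ω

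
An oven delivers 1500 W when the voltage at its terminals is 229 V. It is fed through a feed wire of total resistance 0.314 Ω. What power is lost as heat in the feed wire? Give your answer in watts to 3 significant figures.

13.5 W

Only the current and the line resistance are needed for the I²R loss.
I = P / V = 1500 / 229 = 6.550 A through the feed wire.
P_line = I² R_line = (6.550)² × 0.314 = 13.47 W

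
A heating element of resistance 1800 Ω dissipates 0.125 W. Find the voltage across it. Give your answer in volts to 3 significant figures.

15.0 V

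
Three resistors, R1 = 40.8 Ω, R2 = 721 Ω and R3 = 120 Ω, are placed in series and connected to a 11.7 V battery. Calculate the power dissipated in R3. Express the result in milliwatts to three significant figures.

In a series string the same current flows through every resistor — find that current, then P = I²R for the one we want.
R_total = 40.8 + 721 + 120 = 881.8 Ω
I = V / R_total = 11.7 / 881.8 = 0.01327 A
P_R3 = I² × R3 = (0.01327)² × 120 = 0.02113 W

21.1 mW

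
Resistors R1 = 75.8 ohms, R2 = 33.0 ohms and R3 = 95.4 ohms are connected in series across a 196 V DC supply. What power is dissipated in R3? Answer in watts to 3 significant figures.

87.9 W

The current is common to all series resistors; compute it, then apply P = I²R for the target.
R_total = 75.8 + 33.0 + 95.4 = 204.2 Ω
I = V / R_total = 196 / 204.2 = 0.9598 A
P_R3 = I² × R3 = (0.9598)² × 95.4 = 87.89 W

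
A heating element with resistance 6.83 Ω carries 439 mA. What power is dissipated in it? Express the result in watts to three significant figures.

1.32 W

Current and resistance are given, so P = I²R is the direct form.
P = (0.4390 A)² × 6.83 Ω = 1.316 W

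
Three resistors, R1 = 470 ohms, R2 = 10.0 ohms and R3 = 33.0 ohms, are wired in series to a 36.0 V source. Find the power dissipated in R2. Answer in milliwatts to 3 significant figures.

Series elements share the same current, so find I first, then use P = I²R.
R_total = 470 + 10.0 + 33.0 = 513.0 Ω
I = V / R_total = 36.0 / 513.0 = 0.07018 A
P_R2 = I² × R2 = (0.07018)² × 10.0 = 0.04925 W

49.2 mW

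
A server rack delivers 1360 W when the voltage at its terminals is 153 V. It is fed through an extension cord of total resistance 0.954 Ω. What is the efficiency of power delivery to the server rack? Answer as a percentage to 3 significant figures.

94.7 %

I = P / V = 1360 / 153 = 8.889 A through the extension cord.
P_line = I² R_line = (8.889)² × 0.954 = 75.38 W
P_source = P_load + P_line = 1360 + 75.38 = 1435 W
η = P_load / P_source = 1360 / 1435 = 0.9475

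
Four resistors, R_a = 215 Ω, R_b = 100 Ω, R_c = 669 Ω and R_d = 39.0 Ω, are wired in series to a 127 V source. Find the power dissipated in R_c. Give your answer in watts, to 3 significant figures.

The current is common to all series resistors; compute it, then apply P = I²R for the target.
R_total = 215 + 100 + 669 + 39.0 = 1023 Ω
I = V / R_total = 127 / 1023 = 0.1241 A
P_R_c = I² × R_c = (0.1241)² × 669 = 10.31 W

10.3 W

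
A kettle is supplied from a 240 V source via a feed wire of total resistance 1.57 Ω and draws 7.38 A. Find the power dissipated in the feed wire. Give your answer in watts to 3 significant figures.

Line loss is just I²R for the cable — we know both I and R_line directly.
The feed wire carries the full 7.38 A.
P_line = I² R_line = (7.380)² × 1.57 = 85.51 W

85.5 W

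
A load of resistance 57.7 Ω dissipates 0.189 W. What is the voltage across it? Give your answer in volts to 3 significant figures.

3.30 V

Inverting the appropriate power form: V = √(P R).
V = √(0.189 × 57.7) = 3.302 V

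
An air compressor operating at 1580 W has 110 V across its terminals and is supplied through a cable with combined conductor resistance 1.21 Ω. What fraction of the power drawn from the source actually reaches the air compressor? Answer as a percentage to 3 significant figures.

I = P / V = 1580 / 110 = 14.36 A through the cable.
P_line = I² R_line = (14.36)² × 1.21 = 249.6 W
P_source = P_load + P_line = 1580 + 249.6 = 1830 W
η = P_load / P_source = 1580 / 1830 = 0.8636

86.4 %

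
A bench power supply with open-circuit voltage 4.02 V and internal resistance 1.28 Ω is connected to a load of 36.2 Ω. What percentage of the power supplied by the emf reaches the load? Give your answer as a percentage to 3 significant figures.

Efficiency is P_load / P_total. With a series r and R sharing the same I, P = I²R for each, so η = R/(R+r).
η = R / (R + r) = 36.2 / (36.2 + 1.28) = 0.9658

96.6 %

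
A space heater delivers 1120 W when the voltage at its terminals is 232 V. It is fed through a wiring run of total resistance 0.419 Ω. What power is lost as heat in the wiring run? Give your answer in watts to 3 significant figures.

9.77 W

Line loss is just I²R for the cable — we know both I and R_line directly.
I = P / V = 1120 / 232 = 4.828 A through the wiring run.
P_line = I² R_line = (4.828)² × 0.419 = 9.765 W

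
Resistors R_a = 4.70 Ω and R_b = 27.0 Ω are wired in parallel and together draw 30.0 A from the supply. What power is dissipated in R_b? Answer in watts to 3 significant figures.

We need the common branch voltage; get it from I_total × R_eq, then P = V²/R for the branch.
1/R_eq = 1/4.70 + 1/27.0 ⇒ R_eq = 4.003 Ω
V = I_total × R_eq = 30.00 × 4.003 = 120.1 V
P_R_b = V² / R_b = (120.1)² / 27.0 = 534.2 W

534 W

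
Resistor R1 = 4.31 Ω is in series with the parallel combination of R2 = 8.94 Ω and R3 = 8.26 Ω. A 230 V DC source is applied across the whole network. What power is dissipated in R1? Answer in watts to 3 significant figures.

First combine the parallel branches into one equivalent R_p, then R1 + R_p is a series pair.
R_p = (8.94×8.26)/(8.94+8.26) = 4.293 Ω
R_total = 4.31 + 4.293 = 8.603 Ω
I = V / R_total = 230 / 8.603 = 26.73 A
R1 carries the full series current, so P = I²R.
P_R1 = (26.73)² × 4.31 = 3080 W

3080 W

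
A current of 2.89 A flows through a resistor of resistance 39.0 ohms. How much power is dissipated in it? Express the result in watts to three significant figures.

326 W

Current and resistance are given, so P = I²R is the direct form.
P = (2.890 A)² × 39.0 Ω = 325.7 W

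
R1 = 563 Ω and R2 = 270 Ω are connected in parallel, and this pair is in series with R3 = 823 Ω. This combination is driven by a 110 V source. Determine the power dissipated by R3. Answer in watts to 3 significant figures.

Collapse the R1‖R2 pair into one equivalent R_p; then R_p and R3 form a series string.
R_p = (563×270)/(563+270) = 182.5 Ω
R_total = R_p + 823 = 182.5 + 823 = 1005 Ω
I = V / R_total = 110 / 1005 = 0.1094 A
R3 carries the full series current, so P = I²R.
P_R3 = (0.1094)² × 823 = 9.850 W

9.85 W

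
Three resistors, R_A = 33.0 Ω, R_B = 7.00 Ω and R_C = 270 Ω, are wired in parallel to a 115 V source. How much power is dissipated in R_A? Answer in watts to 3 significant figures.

Every branch has 115 V across it, so for R_A the power is simply V²/R.
P_R_A = V² / R_A = (115)² / 33.0 Ω = 400.8 W

401 W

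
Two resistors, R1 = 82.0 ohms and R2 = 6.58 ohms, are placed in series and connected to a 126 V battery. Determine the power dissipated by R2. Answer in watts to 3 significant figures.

The current is common to all series resistors; compute it, then apply P = I²R for the target.
R_total = 82.0 + 6.58 = 88.58 Ω
I = V / R_total = 126 / 88.58 = 1.422 A
P_R2 = I² × R2 = (1.422)² × 6.58 = 13.31 W

13.3 W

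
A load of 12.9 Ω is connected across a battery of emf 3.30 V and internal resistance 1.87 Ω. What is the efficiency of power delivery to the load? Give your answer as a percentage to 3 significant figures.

The source delivers εI, of which I²R reaches the load and I²r is lost; since I is common, η = R/(R+r).
η = R / (R + r) = 12.9 / (12.9 + 1.87) = 0.8734

87.3 %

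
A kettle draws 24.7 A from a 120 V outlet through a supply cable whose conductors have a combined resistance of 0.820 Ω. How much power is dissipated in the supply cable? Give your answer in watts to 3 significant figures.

500 W

Only the current and the line resistance are needed for the I²R loss.
The supply cable carries the full 24.7 A.
P_line = I² R_line = (24.70)² × 0.820 = 500.3 W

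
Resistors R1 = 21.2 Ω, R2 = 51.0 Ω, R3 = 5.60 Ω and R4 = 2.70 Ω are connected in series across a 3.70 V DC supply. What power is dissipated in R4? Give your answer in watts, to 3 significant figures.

In a series string the same current flows through every resistor — find that current, then P = I²R for the one we want.
R_total = 21.2 + 51.0 + 5.60 + 2.70 = 80.50 Ω
I = V / R_total = 3.70 / 80.50 = 0.04596 A
P_R4 = I² × R4 = (0.04596)² × 2.70 = 0.005704 W

0.00570 W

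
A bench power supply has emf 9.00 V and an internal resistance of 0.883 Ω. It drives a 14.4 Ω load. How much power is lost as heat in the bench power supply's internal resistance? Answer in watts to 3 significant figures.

The source's internal resistance is just another series element carrying I; its dissipation is I²r.
I = ε / (r + R) = 9.00 / (0.883 + 14.4) = 0.5889 A
P_int = I² r = (0.5889)² × 0.883 = 0.3062 W

0.306 W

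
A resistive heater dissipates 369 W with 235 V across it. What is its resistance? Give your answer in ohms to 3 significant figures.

150 Ω

Rearranging the power relation for the two known quantities gives R = V² / P.
R = (235)² / 369 = 149.7 Ω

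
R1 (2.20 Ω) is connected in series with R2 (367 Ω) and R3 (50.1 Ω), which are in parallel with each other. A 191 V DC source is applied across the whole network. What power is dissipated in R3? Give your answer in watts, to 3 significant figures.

First combine the parallel branches into one equivalent R_p, then R1 + R_p is a series pair.
R_p = (367×50.1)/(367+50.1) = 44.08 Ω
R_total = 2.20 + 44.08 = 46.28 Ω
I = V / R_total = 191 / 46.28 = 4.127 A
Voltage across the parallel pair: V_p = I × R_p = 4.127 × 44.08 = 181.9 V
R3 is across V_p, so use P = V²/R for that branch.
P_R3 = (181.9)² / 50.1 = 660.6 W

661 W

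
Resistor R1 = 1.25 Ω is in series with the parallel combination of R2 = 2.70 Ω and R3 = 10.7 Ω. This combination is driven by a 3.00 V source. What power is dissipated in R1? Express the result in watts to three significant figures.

First combine the parallel branches into one equivalent R_p, then R1 + R_p is a series pair.
R_p = (2.70×10.7)/(2.70+10.7) = 2.156 Ω
R_total = 1.25 + 2.156 = 3.406 Ω
I = V / R_total = 3.00 / 3.406 = 0.8808 A
All the current flows through R1; use P = I²R.
P_R1 = (0.8808)² × 1.25 = 0.9698 W

0.970 W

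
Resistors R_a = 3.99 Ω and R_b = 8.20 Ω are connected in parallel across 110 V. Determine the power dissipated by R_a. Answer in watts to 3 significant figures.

3030 W

Parallel branches share the same voltage; P = V²/R gives the branch power in one step.
P_R_a = V² / R_a = (110)² / 3.99 Ω = 3033 W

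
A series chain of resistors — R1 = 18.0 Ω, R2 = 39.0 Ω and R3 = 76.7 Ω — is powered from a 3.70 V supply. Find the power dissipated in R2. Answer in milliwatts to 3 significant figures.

The current is common to all series resistors; compute it, then apply P = I²R for the target.
R_total = 18.0 + 39.0 + 76.7 = 133.7 Ω
I = V / R_total = 3.70 / 133.7 = 0.02767 A
P_R2 = I² × R2 = (0.02767)² × 39.0 = 0.02987 W

29.9 mW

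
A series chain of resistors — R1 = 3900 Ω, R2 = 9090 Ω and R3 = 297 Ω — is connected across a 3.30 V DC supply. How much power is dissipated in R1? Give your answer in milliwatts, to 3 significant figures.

0.241 mW

Every series element carries the same I. Get I from the total resistance, then P = I² × R1.
R_total = 3900 + 9090 + 297 = 13290 Ω
I = V / R_total = 3.30 / 13290 = 0.0002484 A
P_R1 = I² × R1 = (0.0002484)² × 3900 = 0.0002406 W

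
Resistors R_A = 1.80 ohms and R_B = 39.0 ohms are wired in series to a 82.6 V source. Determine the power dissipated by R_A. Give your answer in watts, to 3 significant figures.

7.38 W

In a series string the same current flows through every resistor — find that current, then P = I²R for the one we want.
R_total = 1.80 + 39.0 = 40.80 Ω
I = V / R_total = 82.6 / 40.80 = 2.025 A
P_R_A = I² × R_A = (2.025)² × 1.80 = 7.378 W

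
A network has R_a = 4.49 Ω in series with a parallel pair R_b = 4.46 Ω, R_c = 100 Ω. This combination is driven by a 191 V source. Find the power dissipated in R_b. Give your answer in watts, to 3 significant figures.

1940 W

Reduce the parallel pair to R_p first; the network is then a simple series string.
R_p = (4.46×100)/(4.46+100) = 4.270 Ω
R_total = 4.49 + 4.270 = 8.760 Ω
I = V / R_total = 191 / 8.760 = 21.80 A
Voltage across the parallel pair: V_p = I × R_p = 21.80 × 4.270 = 93.10 V
R_b sees V_p directly, so P = V_p² / R_b.
P_R_b = (93.10)² / 4.46 = 1943 W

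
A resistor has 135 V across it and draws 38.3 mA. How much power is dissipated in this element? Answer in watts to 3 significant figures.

V and I are known directly — P = V I, no intermediate step needed.
P = 135 V × 0.03830 A = 5.171 W

5.17 W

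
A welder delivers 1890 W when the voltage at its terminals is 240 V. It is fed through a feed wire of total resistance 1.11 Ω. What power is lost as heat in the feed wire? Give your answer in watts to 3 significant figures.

68.8 W

The feed wire is a series resistance carrying the load current; its dissipation is I²R_line.
I = P / V = 1890 / 240 = 7.875 A through the feed wire.
P_line = I² R_line = (7.875)² × 1.11 = 68.84 W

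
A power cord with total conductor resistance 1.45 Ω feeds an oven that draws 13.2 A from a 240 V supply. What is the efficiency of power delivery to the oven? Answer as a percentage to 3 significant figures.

The power cord carries the full 13.2 A.
P_line = I² R_line = (13.20)² × 1.45 = 252.6 W
P_source = V I = 240 × 13.20 = 3168 W; P_load = 2915 W
η = P_load / P_source = 2915 / 3168 = 0.9203

92.0 %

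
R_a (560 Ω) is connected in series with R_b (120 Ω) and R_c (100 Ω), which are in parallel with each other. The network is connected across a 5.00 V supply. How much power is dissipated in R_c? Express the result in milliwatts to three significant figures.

Replace R_b and R_c with their parallel equivalent so the circuit becomes R_a in series with R_p.
R_p = (120×100)/(120+100) = 54.55 Ω
R_total = 560 + 54.55 = 614.5 Ω
I = V / R_total = 5.00 / 614.5 = 0.008136 A
Voltage across the parallel pair: V_p = I × R_p = 0.008136 × 54.55 = 0.4438 V
With V_p across R_c, its power is V_p²/R_c.
P_R_c = (0.4438)² / 100 = 0.001969 W

1.97 mW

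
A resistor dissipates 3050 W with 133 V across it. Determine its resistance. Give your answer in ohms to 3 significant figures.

Inverting the appropriate power form: R = V² / P.
R = (133)² / 3050 = 5.800 Ω

5.80 Ω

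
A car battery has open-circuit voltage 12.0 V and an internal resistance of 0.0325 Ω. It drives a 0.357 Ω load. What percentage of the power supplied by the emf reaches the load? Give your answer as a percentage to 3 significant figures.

91.7 %

The source delivers εI, of which I²R reaches the load and I²r is lost; since I is common, η = R/(R+r).
η = R / (R + r) = 0.357 / (0.357 + 0.0325) = 0.9166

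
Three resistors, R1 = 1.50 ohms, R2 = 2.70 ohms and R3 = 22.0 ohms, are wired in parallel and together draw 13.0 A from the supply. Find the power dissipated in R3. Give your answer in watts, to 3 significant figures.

6.56 W

The branches share the same voltage, but only the total current is given — find V from the equivalent resistance first.
1/R_eq = 1/1.50 + 1/2.70 + 1/22.0 ⇒ R_eq = 0.9238 Ω
V = I_total × R_eq = 13.00 × 0.9238 = 12.01 V
P_R3 = V² / R3 = (12.01)² / 22.0 = 6.556 W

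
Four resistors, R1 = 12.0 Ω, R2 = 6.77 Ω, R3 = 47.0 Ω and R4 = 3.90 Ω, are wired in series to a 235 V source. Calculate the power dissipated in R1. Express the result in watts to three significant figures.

137 W

Every series element carries the same I. Get I from the total resistance, then P = I² × R1.
R_total = 12.0 + 6.77 + 47.0 + 3.90 = 69.67 Ω
I = V / R_total = 235 / 69.67 = 3.373 A
P_R1 = I² × R1 = (3.373)² × 12.0 = 136.5 W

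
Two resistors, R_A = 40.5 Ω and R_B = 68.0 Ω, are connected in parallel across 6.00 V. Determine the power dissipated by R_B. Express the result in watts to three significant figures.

0.529 W

Every branch has 6.00 V across it, so for R_B the power is simply V²/R.
P_R_B = V² / R_B = (6.00)² / 68.0 Ω = 0.5294 W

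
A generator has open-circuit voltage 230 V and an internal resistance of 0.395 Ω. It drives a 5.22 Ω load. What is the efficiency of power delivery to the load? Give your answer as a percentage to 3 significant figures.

η = P_load/(P_load+P_int) = I²R/(I²R+I²r) = R/(R+r) — the I² cancels for series elements.
η = R / (R + r) = 5.22 / (5.22 + 0.395) = 0.9297

93.0 %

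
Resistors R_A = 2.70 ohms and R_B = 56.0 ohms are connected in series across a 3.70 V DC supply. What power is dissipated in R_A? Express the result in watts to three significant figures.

0.0107 W

Since the resistors are in series they all carry the loop current I = V/R_total; the power in any one is I²R.
R_total = 2.70 + 56.0 = 58.70 Ω
I = V / R_total = 3.70 / 58.70 = 0.06303 A
P_R_A = I² × R_A = (0.06303)² × 2.70 = 0.01073 W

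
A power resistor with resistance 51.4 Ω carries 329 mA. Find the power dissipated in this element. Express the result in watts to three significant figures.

5.56 W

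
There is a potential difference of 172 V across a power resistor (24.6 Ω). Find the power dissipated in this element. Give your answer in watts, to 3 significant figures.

1200 W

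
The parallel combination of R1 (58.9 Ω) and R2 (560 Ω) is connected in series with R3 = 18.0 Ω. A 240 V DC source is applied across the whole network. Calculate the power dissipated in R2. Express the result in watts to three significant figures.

Reduce the parallel combination to a single R_p; the circuit then becomes R_p in series with the remaining resistor.
R_p = (58.9×560)/(58.9+560) = 53.29 Ω
R_total = R_p + 18.0 = 53.29 + 18.0 = 71.29 Ω
I = V / R_total = 240 / 71.29 = 3.366 A
Voltage across the parallel pair: V_p = I × R_p = 3.366 × 53.29 = 179.4 V
R2 has V_p across it, so P = V_p²/R2.
P_R2 = (179.4)² / 560 = 57.48 W

57.5 W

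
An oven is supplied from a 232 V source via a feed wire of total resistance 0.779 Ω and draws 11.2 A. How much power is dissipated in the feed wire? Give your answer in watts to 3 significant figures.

97.7 W

The feed wire and load are in series, so the same current flows in both; the loss is I²R_line.
The feed wire carries the full 11.2 A.
P_line = I² R_line = (11.20)² × 0.779 = 97.72 W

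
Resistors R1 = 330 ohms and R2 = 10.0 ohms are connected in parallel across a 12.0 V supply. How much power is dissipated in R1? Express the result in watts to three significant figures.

0.436 W

Every branch has 12.0 V across it, so for R1 the power is simply V²/R.
P_R1 = V² / R1 = (12.0)² / 330 Ω = 0.4364 W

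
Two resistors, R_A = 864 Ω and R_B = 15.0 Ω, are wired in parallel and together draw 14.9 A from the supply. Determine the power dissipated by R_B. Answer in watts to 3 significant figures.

3220 W

We need the common branch voltage; get it from I_total × R_eq, then P = V²/R for the branch.
1/R_eq = 1/864 + 1/15.0 ⇒ R_eq = 14.74 Ω
V = I_total × R_eq = 14.90 × 14.74 = 219.7 V
P_R_B = V² / R_B = (219.7)² / 15.0 = 3217 W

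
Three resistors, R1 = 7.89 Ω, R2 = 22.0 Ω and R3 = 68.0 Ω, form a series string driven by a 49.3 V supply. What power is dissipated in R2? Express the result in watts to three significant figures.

In a series string the same current flows through every resistor — find that current, then P = I²R for the one we want.
R_total = 7.89 + 22.0 + 68.0 = 97.89 Ω
I = V / R_total = 49.3 / 97.89 = 0.5036 A
P_R2 = I² × R2 = (0.5036)² × 22.0 = 5.580 W

5.58 W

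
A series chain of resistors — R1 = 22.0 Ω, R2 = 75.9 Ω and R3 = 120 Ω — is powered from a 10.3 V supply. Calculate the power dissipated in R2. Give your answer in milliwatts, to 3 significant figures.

170 mW

In a series string the same current flows through every resistor — find that current, then P = I²R for the one we want.
R_total = 22.0 + 75.9 + 120 = 217.9 Ω
I = V / R_total = 10.3 / 217.9 = 0.04727 A
P_R2 = I² × R2 = (0.04727)² × 75.9 = 0.1696 W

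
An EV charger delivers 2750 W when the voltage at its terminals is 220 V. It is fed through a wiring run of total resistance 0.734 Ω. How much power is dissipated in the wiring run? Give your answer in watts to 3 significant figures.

115 W

The wiring run is a series resistance carrying the load current; its dissipation is I²R_line.
I = P / V = 2750 / 220 = 12.50 A through the wiring run.
P_line = I² R_line = (12.50)² × 0.734 = 114.7 W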